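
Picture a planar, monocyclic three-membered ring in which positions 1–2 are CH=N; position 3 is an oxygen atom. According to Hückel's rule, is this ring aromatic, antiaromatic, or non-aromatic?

Antiaromatic

Every ring atom contributes a p orbital perpendicular to the ring (each doubly-bonded ring atom is sp² with one p-orbital electron; each =N– nitrogen is pyridine-type (lone pair in the sp² plane, one electron in the p orbital); the oxygen donates one lone pair from its p orbital), so the π system is cyclic and fully conjugated.
Adding the contributions, 1 × 2 = 2 from the double-bond unit + 2 from the O atom = 4.
4 = 4(1); a planar, fully conjugated 4n system is antiaromatic.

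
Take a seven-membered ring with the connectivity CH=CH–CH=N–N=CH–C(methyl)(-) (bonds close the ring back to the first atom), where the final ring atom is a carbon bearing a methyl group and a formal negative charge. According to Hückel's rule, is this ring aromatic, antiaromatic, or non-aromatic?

Antiaromatic

Every ring atom contributes a p orbital perpendicular to the ring (each doubly-bonded ring atom is sp² with one p-orbital electron; the doubly-bonded nitrogens are pyridine-type — their lone pairs lie in the ring plane, leaving one electron in the p orbital; the carbanion's lone pair occupies the p orbital), so the π system is cyclic and fully conjugated.
Counting π electrons: 3 × 2 = 6 from the double-bond units + 2 from the C(methyl)(-) atom = 8.
8 is a 4n count (n = 2), so the planar conjugated ring is antiaromatic.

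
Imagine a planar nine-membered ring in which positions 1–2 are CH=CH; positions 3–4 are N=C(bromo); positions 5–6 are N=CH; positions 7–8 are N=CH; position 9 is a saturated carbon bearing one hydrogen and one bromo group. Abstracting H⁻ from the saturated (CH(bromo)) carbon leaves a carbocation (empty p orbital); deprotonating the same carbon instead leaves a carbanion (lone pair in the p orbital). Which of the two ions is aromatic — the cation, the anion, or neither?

Both ions have a continuous loop of p orbitals — each ring atom is sp².
Cation: 4 × 2 + 0 = 8 π electrons → 4(2), antiaromatic.
Anion: 4 × 2 + 2 = 10 π electrons → 4(2)+2, aromatic.

The anion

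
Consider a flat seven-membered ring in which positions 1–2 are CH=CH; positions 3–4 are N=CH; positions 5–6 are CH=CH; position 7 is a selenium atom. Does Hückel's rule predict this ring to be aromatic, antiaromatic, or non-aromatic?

Check conjugation: every atom in a ring double bond is sp² and brings one electron to the p orbital; each =N– nitrogen is pyridine-type (lone pair in the sp² plane, one electron in the p orbital); the selenium donates one lone pair from its p orbital — every position has a p orbital, so the cyclic π system is continuous.
Tallying contributions gives 3 × 2 = 6 from the double-bond units + 2 from the Se atom = 8.
8 is a 4n count (n = 2), so the planar conjugated ring is antiaromatic.

Antiaromatic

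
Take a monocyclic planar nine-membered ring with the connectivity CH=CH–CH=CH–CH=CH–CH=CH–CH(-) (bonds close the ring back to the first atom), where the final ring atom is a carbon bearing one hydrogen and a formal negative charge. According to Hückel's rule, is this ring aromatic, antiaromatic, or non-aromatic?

Check conjugation: every atom in a ring double bond is sp² and brings one electron to the p orbital; the carbanion's lone pair occupies the p orbital — every position has a p orbital, so the cyclic π system is continuous.
π-electron count: 4 × 2 = 8 from the double-bond units + 2 from the CH(-) atom = 10.
With 10 π electrons (n = 2), the Hückel 4n+2 condition holds.

Aromatic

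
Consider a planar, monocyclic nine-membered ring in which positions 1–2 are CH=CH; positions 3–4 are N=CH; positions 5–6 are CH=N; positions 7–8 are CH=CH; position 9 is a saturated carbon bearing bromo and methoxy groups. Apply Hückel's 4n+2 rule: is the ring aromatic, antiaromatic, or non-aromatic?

At the C(bromo)(methoxy) position, that saturated carbon is sp³ and has no p orbital in the ring π system; the ring's p-orbital overlap is broken there.
Broken conjugation rules out both aromaticity and antiaromaticity.

Non-aromatic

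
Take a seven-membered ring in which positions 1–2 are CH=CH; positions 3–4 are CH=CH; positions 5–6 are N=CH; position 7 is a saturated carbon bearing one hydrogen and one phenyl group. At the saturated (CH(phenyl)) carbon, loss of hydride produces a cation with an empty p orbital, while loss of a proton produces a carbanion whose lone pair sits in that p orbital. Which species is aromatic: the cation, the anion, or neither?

In both ions every ring atom is sp² and contributes a p orbital, so both rings are fully conjugated.
Cation: 3 × 2 + 0 = 6 π electrons → 4(1)+2, aromatic.
Anion: 3 × 2 + 2 = 8 π electrons → 4(2), antiaromatic.

The cation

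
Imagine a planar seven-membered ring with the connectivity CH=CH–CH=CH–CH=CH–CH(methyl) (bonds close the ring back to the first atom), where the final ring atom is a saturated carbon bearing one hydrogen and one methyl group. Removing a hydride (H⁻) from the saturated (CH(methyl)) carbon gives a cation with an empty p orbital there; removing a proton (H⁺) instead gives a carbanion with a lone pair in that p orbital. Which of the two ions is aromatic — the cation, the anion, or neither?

The cation

Both ions have a continuous loop of p orbitals — each ring atom is sp².
Cation: 3 × 2 + 0 = 6 π electrons → 4(1)+2, aromatic.
Anion: 3 × 2 + 2 = 8 π electrons → 4(2), antiaromatic.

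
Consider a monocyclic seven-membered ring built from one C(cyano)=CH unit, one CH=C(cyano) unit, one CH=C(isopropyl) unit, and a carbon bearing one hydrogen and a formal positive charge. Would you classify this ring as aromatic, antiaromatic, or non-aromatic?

Every ring atom contributes a p orbital perpendicular to the ring (every atom in a ring double bond is sp² and brings one electron to the p orbital; the carbocation has an empty p orbital), so the π system is cyclic and fully conjugated.
Tallying contributions gives 3 × 2 = 6 from the double-bond units + 0 from the CH(+) atom = 6.
That gives a 4n+2 count (6, n = 1).

Aromatic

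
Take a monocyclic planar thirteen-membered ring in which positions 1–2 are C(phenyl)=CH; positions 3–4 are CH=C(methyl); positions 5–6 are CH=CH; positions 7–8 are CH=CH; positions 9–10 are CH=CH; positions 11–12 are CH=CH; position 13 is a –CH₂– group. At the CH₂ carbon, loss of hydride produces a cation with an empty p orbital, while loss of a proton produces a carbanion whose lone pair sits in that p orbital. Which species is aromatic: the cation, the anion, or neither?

Once that carbon is sp², every ring atom has a p orbital and both ions are fully conjugated.
Cation: 6 × 2 + 0 = 12 π electrons → 4(3), antiaromatic.
Anion: 6 × 2 + 2 = 14 π electrons → 4(3)+2, aromatic.

The anion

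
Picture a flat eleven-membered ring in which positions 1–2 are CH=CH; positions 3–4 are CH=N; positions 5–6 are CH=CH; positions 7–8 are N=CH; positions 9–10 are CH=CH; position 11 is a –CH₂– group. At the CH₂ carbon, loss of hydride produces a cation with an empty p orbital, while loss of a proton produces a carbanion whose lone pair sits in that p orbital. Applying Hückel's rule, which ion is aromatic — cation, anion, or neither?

In both ions every ring atom is sp² and contributes a p orbital, so both rings are fully conjugated.
Cation: 5 × 2 + 0 = 10 π electrons → 4(2)+2, aromatic.
Anion: 5 × 2 + 2 = 12 π electrons → 4(3), antiaromatic.

The cation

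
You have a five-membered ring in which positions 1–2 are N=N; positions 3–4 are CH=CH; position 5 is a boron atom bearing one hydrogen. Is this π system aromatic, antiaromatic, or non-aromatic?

Every ring atom contributes a p orbital perpendicular to the ring (the double-bond atoms are sp², each contributing one p electron; each =N– nitrogen is pyridine-type (lone pair in the sp² plane, one electron in the p orbital); the boron has an empty p orbital), so the π system is cyclic and fully conjugated.
Adding the contributions, 2 × 2 = 4 from the double-bond units + 0 from the BH atom = 4.
4 is a 4n count (n = 1), so the planar conjugated ring is antiaromatic.

Antiaromatic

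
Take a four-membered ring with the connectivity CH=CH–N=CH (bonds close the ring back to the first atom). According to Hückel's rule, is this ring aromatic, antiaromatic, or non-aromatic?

Antiaromatic

Check conjugation: every atom in a ring double bond is sp² and brings one electron to the p orbital; each sp² =N– keeps its lone pair in-plane and puts one electron into the π system — every position has a p orbital, so the cyclic π system is continuous.
Adding the contributions, 2 × 2 = 4 from the 2 double-bond units.
4 = 4(1); a planar, fully conjugated 4n system is antiaromatic.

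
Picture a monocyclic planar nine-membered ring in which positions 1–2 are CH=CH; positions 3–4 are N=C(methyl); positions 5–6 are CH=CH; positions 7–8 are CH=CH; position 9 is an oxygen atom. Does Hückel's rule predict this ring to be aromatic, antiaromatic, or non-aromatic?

Aromatic

The p orbitals form a continuous loop: each doubly-bonded ring atom is sp² with one p-orbital electron; each sp² =N– keeps its lone pair in-plane and puts one electron into the π system; the oxygen donates one lone pair from its p orbital. The ring is fully conjugated.
Counting π electrons: 4 × 2 = 8 from the double-bond units + 2 from the O atom = 10.
10 = 4(2) + 2, which satisfies Hückel's 4n+2 rule.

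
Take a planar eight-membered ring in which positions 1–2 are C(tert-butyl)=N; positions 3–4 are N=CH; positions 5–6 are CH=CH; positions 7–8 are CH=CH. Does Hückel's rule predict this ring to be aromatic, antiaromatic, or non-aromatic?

All ring atoms are sp² and supply a p orbital to the ring (every atom in a ring double bond is sp² and brings one electron to the p orbital; the doubly-bonded nitrogens are pyridine-type — their lone pairs lie in the ring plane, leaving one electron in the p orbital); the conjugation is uninterrupted.
Adding the contributions, 4 × 2 = 8 from the 4 double-bond units.
8 = 4(2); a planar, fully conjugated 4n system is antiaromatic.

Antiaromatic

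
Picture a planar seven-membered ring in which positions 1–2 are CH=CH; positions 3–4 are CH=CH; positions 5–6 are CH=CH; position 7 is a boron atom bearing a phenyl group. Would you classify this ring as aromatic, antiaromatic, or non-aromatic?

All ring atoms are sp² and supply a p orbital to the ring (every atom in a ring double bond is sp² and brings one electron to the p orbital; the boron has an empty p orbital); the conjugation is uninterrupted.
Tallying contributions gives 3 × 2 = 6 from the double-bond units + 0 from the B(phenyl) atom = 6.
Since 6 = 4·1 + 2, the ring meets the 4n+2 criterion.

Aromatic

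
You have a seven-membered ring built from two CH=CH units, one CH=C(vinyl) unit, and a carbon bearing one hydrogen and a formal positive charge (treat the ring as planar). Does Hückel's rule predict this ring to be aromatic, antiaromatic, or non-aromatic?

Aromatic

Check conjugation: the double-bond atoms are sp², each contributing one p electron; the carbocation has an empty p orbital — every position has a p orbital, so the cyclic π system is continuous.
π-electron count: 3 × 2 = 6 from the double-bond units + 0 from the CH(+) atom = 6.
Since 6 = 4·1 + 2, the ring meets the 4n+2 criterion.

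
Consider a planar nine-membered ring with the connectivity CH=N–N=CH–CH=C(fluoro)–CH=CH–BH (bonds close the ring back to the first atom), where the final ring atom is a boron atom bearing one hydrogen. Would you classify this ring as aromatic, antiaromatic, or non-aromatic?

Antiaromatic

All ring atoms are sp² and supply a p orbital to the ring (every atom in a ring double bond is sp² and brings one electron to the p orbital; the doubly-bonded nitrogens are pyridine-type — their lone pairs lie in the ring plane, leaving one electron in the p orbital; the boron has an empty p orbital); the conjugation is uninterrupted.
Counting π electrons: 4 × 2 = 8 from the double-bond units + 0 from the BH atom = 8.
8 = 4(2); a planar, fully conjugated 4n system is antiaromatic.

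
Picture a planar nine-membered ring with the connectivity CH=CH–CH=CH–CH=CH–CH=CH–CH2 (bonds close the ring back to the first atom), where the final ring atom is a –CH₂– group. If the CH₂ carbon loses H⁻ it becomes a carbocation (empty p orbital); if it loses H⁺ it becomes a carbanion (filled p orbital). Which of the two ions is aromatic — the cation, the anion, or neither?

The anion

Both ions have a continuous loop of p orbitals — each ring atom is sp².
Cation: 4 × 2 + 0 = 8 π electrons → 4(2), antiaromatic.
Anion: 4 × 2 + 2 = 10 π electrons → 4(2)+2, aromatic.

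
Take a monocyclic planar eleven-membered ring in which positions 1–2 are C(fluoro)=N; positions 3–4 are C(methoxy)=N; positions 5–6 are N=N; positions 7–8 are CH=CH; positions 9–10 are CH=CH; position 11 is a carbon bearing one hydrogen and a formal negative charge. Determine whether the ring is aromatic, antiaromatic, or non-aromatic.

Antiaromatic

The p orbitals form a continuous loop: the double-bond atoms are sp², each contributing one p electron; each =N– nitrogen is pyridine-type (lone pair in the sp² plane, one electron in the p orbital); the carbanion's lone pair occupies the p orbital. The ring is fully conjugated.
Tallying contributions gives 5 × 2 = 10 from the double-bond units + 2 from the CH(-) atom = 12.
12 = 4(3); a planar, fully conjugated 4n system is antiaromatic.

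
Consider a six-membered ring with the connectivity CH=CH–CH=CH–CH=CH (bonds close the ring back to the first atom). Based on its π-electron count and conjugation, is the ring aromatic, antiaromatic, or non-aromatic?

Aromatic

Every ring atom contributes a p orbital perpendicular to the ring (each doubly-bonded ring atom is sp² with one p-orbital electron), so the π system is cyclic and fully conjugated.
π-electron count: 3 × 2 = 6 from the 3 double-bond units.
Since 6 = 4·1 + 2, the ring meets the 4n+2 criterion.
(The species described is benzene.)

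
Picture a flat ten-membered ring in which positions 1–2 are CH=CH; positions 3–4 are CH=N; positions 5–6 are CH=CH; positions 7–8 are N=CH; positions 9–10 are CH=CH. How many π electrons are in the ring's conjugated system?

All ring atoms are sp² and supply a p orbital to the ring (the double-bond atoms are sp², each contributing one p electron; each =N– nitrogen is pyridine-type (lone pair in the sp² plane, one electron in the p orbital)); the conjugation is uninterrupted.
Adding the contributions, 5 × 2 = 10 from the 5 double-bond units.

10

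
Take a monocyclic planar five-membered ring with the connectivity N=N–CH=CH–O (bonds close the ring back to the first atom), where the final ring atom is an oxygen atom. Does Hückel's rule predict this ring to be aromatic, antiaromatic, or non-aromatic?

Check conjugation: every atom in a ring double bond is sp² and brings one electron to the p orbital; each =N– nitrogen is pyridine-type (lone pair in the sp² plane, one electron in the p orbital); the oxygen donates one lone pair from its p orbital — every position has a p orbital, so the cyclic π system is continuous.
Adding the contributions, 2 × 2 = 4 from the double-bond units + 2 from the O atom = 6.
Since 6 = 4·1 + 2, the ring meets the 4n+2 criterion.

Aromatic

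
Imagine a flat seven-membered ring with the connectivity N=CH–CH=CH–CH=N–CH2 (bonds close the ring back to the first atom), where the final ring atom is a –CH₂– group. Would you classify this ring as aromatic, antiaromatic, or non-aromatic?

The CH2 position has four σ bonds — the tetrahedral CH₂ carbon is sp³ and has no p orbital in the ring π system — so the cyclic conjugation is interrupted.
Hückel's rule only applies to fully conjugated rings, so this one is simply non-aromatic.

Non-aromatic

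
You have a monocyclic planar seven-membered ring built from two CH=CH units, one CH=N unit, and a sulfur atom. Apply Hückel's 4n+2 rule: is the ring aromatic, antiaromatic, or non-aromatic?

Check conjugation: the double-bond atoms are sp², each contributing one p electron; each sp² =N– keeps its lone pair in-plane and puts one electron into the π system; the sulfur donates one lone pair from its p orbital — every position has a p orbital, so the cyclic π system is continuous.
Tallying contributions gives 3 × 2 = 6 from the double-bond units + 2 from the S atom = 8.
A 4n π count (8, n = 2) in a planar conjugated ring means antiaromatic.

Antiaromatic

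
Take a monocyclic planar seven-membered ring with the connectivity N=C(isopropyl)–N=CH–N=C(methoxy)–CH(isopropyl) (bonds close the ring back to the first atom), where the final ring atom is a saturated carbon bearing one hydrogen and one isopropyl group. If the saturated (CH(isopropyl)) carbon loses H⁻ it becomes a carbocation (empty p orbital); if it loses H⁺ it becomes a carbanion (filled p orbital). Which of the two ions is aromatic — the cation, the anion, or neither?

The cation

In both ions every ring atom is sp² and contributes a p orbital, so both rings are fully conjugated.
Cation: 3 × 2 + 0 = 6 π electrons → 4(1)+2, aromatic.
Anion: 3 × 2 + 2 = 8 π electrons → 4(2), antiaromatic.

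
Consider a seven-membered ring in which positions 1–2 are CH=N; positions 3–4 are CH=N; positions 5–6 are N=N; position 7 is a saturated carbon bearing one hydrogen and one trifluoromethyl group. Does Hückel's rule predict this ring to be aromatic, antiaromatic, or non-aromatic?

Non-aromatic

Because that saturated carbon is sp³ and has no p orbital in the ring π system at the CH(trifluoromethyl) position, the π system cannot extend all the way around the ring.
Broken conjugation rules out both aromaticity and antiaromaticity.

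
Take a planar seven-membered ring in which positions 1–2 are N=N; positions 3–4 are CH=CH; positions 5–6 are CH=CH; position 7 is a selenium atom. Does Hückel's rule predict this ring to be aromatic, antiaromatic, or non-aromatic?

All ring atoms are sp² and supply a p orbital to the ring (every atom in a ring double bond is sp² and brings one electron to the p orbital; each =N– nitrogen is pyridine-type (lone pair in the sp² plane, one electron in the p orbital); the selenium donates one lone pair from its p orbital); the conjugation is uninterrupted.
π-electron count: 3 × 2 = 6 from the double-bond units + 2 from the Se atom = 8.
With 8 = 4·2 π electrons, Hückel's rule classifies the planar ring as antiaromatic.

Antiaromatic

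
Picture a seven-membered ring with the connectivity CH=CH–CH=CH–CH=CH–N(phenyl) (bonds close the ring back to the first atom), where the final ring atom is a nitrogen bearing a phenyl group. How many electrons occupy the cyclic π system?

Check conjugation: each doubly-bonded ring atom is sp² with one p-orbital electron; the pyrrole-type nitrogen donates its lone pair from the p orbital — every position has a p orbital, so the cyclic π system is continuous.
Adding the contributions, 3 × 2 = 6 from the double-bond units + 2 from the N(phenyl) atom = 8.

8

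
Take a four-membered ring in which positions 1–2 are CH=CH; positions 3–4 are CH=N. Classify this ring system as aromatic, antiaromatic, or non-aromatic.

Antiaromatic

The p orbitals form a continuous loop: every atom in a ring double bond is sp² and brings one electron to the p orbital; each sp² =N– keeps its lone pair in-plane and puts one electron into the π system. The ring is fully conjugated.
Adding the contributions, 2 × 2 = 4 from the 2 double-bond units.
4 = 4(1); a planar, fully conjugated 4n system is antiaromatic.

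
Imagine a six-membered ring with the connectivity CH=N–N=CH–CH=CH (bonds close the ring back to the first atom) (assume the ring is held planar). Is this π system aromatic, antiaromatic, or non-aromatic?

Aromatic

Every ring atom contributes a p orbital perpendicular to the ring (every atom in a ring double bond is sp² and brings one electron to the p orbital; each =N– nitrogen is pyridine-type (lone pair in the sp² plane, one electron in the p orbital)), so the π system is cyclic and fully conjugated.
π-electron count: 3 × 2 = 6 from the 3 double-bond units.
That gives a 4n+2 count (6, n = 1).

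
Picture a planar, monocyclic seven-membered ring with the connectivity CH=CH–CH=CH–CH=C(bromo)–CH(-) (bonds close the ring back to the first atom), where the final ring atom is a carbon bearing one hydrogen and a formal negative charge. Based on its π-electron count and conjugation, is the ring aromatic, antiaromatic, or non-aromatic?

Antiaromatic

Every ring atom contributes a p orbital perpendicular to the ring (every atom in a ring double bond is sp² and brings one electron to the p orbital; the carbanion's lone pair occupies the p orbital), so the π system is cyclic and fully conjugated.
Counting π electrons: 3 × 2 = 6 from the double-bond units + 2 from the CH(-) atom = 8.
8 is a 4n count (n = 2), so the planar conjugated ring is antiaromatic.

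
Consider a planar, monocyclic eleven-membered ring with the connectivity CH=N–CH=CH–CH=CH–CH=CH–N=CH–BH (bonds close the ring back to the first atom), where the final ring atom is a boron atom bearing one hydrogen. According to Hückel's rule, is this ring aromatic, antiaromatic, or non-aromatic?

Aromatic

The p orbitals form a continuous loop: the double-bond atoms are sp², each contributing one p electron; the doubly-bonded nitrogens are pyridine-type — their lone pairs lie in the ring plane, leaving one electron in the p orbital; the boron has an empty p orbital. The ring is fully conjugated.
Adding the contributions, 5 × 2 = 10 from the double-bond units + 0 from the BH atom = 10.
Since 10 = 4·2 + 2, the ring meets the 4n+2 criterion.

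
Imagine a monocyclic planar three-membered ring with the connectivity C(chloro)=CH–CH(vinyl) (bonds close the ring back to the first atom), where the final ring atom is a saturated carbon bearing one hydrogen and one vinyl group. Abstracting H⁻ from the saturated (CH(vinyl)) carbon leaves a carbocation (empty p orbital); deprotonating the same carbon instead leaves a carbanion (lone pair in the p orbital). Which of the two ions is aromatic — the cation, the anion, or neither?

In either ion the ring is fully conjugated: every atom, including the new sp² carbon, supplies a p orbital.
Cation: 1 × 2 + 0 = 2 π electrons → 4(0)+2, aromatic.
Anion: 1 × 2 + 2 = 4 π electrons → 4(1), antiaromatic.

The cation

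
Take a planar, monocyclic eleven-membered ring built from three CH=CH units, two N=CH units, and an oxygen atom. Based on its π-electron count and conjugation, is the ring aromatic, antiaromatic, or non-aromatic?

The p orbitals form a continuous loop: every atom in a ring double bond is sp² and brings one electron to the p orbital; the doubly-bonded nitrogens are pyridine-type — their lone pairs lie in the ring plane, leaving one electron in the p orbital; the oxygen donates one lone pair from its p orbital. The ring is fully conjugated.
Counting π electrons: 5 × 2 = 10 from the double-bond units + 2 from the O atom = 12.
12 is a 4n count (n = 3), so the planar conjugated ring is antiaromatic.

Antiaromatic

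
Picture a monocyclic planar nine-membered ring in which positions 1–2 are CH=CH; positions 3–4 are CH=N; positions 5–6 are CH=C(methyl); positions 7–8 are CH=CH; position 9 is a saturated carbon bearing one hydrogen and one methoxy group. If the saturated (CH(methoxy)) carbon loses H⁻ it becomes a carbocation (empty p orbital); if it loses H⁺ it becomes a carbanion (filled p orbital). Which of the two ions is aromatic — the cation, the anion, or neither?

The anion

Once that carbon is sp², every ring atom has a p orbital and both ions are fully conjugated.
Cation: 4 × 2 + 0 = 8 π electrons → 4(2), antiaromatic.
Anion: 4 × 2 + 2 = 10 π electrons → 4(2)+2, aromatic.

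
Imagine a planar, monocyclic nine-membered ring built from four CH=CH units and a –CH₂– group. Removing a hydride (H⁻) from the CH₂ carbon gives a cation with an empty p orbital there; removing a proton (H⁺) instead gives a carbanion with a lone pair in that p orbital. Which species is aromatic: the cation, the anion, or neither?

Once that carbon is sp², every ring atom has a p orbital and both ions are fully conjugated.
Cation: 4 × 2 + 0 = 8 π electrons → 4(2), antiaromatic.
Anion: 4 × 2 + 2 = 10 π electrons → 4(2)+2, aromatic.

The anion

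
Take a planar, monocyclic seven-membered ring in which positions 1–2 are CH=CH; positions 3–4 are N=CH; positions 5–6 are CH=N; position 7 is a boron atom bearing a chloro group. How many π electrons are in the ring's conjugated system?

6

All ring atoms are sp² and supply a p orbital to the ring (each doubly-bonded ring atom is sp² with one p-orbital electron; each sp² =N– keeps its lone pair in-plane and puts one electron into the π system; the boron has an empty p orbital); the conjugation is uninterrupted.
Counting π electrons: 3 × 2 = 6 from the double-bond units + 0 from the B(chloro) atom = 6.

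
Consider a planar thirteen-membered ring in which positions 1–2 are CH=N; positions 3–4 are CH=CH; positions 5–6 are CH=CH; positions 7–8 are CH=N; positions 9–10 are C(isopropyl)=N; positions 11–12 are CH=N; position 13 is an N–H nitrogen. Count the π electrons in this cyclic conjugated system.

All ring atoms are sp² and supply a p orbital to the ring (the double-bond atoms are sp², each contributing one p electron; the doubly-bonded nitrogens are pyridine-type — their lone pairs lie in the ring plane, leaving one electron in the p orbital; the pyrrole-type nitrogen donates its lone pair from the p orbital); the conjugation is uninterrupted.
Tallying contributions gives 6 × 2 = 12 from the double-bond units + 2 from the NH atom = 14.

14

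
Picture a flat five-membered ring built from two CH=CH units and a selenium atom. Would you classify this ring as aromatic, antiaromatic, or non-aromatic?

Aromatic

The p orbitals form a continuous loop: the double-bond atoms are sp², each contributing one p electron; the selenium donates one lone pair from its p orbital. The ring is fully conjugated.
Tallying contributions gives 2 × 2 = 4 from the double-bond units + 2 from the Se atom = 6.
That gives a 4n+2 count (6, n = 1).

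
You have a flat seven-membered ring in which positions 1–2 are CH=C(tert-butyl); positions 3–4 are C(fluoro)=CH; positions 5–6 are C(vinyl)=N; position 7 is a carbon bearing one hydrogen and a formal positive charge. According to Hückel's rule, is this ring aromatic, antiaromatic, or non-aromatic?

Aromatic

All ring atoms are sp² and supply a p orbital to the ring (each doubly-bonded ring atom is sp² with one p-orbital electron; each sp² =N– keeps its lone pair in-plane and puts one electron into the π system; the carbocation has an empty p orbital); the conjugation is uninterrupted.
Tallying contributions gives 3 × 2 = 6 from the double-bond units + 0 from the CH(+) atom = 6.
Since 6 = 4·1 + 2, the ring meets the 4n+2 criterion.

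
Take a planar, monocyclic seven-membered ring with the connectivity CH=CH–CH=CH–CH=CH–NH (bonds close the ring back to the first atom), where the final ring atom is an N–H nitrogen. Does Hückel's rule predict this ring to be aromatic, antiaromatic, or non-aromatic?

Antiaromatic

Every ring atom contributes a p orbital perpendicular to the ring (the double-bond atoms are sp², each contributing one p electron; the pyrrole-type nitrogen donates its lone pair from the p orbital), so the π system is cyclic and fully conjugated.
Adding the contributions, 3 × 2 = 6 from the double-bond units + 2 from the NH atom = 8.
8 = 4(2); a planar, fully conjugated 4n system is antiaromatic.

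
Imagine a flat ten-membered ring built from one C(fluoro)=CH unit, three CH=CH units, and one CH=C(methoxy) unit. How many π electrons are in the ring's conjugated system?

10

Check conjugation: the double-bond atoms are sp², each contributing one p electron — every position has a p orbital, so the cyclic π system is continuous.
Tallying contributions gives 5 × 2 = 10 from the 5 double-bond units.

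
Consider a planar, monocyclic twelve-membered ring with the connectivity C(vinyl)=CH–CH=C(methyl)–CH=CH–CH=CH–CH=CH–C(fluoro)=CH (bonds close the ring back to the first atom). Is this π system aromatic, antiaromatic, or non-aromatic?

Antiaromatic

Check conjugation: the double-bond atoms are sp², each contributing one p electron — every position has a p orbital, so the cyclic π system is continuous.
Counting π electrons: 6 × 2 = 12 from the 6 double-bond units.
With 12 = 4·3 π electrons, Hückel's rule classifies the planar ring as antiaromatic.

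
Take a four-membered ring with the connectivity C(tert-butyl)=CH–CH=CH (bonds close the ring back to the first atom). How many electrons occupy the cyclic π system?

Check conjugation: every atom in a ring double bond is sp² and brings one electron to the p orbital — every position has a p orbital, so the cyclic π system is continuous.
Tallying contributions gives 2 × 2 = 4 from the 2 double-bond units.

4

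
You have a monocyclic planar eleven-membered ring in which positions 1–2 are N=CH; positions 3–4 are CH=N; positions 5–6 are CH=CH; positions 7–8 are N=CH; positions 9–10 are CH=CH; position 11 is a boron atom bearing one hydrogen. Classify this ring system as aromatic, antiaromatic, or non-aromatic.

The p orbitals form a continuous loop: the double-bond atoms are sp², each contributing one p electron; each =N– nitrogen is pyridine-type (lone pair in the sp² plane, one electron in the p orbital); the boron has an empty p orbital. The ring is fully conjugated.
Adding the contributions, 5 × 2 = 10 from the double-bond units + 0 from the BH atom = 10.
Since 10 = 4·2 + 2, the ring meets the 4n+2 criterion.

Aromatic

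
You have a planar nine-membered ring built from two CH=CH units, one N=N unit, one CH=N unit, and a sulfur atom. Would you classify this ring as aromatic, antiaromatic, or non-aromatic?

Aromatic

Check conjugation: the double-bond atoms are sp², each contributing one p electron; each =N– nitrogen is pyridine-type (lone pair in the sp² plane, one electron in the p orbital); the sulfur donates one lone pair from its p orbital — every position has a p orbital, so the cyclic π system is continuous.
Adding the contributions, 4 × 2 = 8 from the double-bond units + 2 from the S atom = 10.
Since 10 = 4·2 + 2, the ring meets the 4n+2 criterion.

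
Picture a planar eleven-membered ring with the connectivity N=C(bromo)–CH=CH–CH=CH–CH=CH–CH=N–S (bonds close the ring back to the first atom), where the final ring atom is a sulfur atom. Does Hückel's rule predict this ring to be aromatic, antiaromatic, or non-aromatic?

Antiaromatic

Check conjugation: every atom in a ring double bond is sp² and brings one electron to the p orbital; each sp² =N– keeps its lone pair in-plane and puts one electron into the π system; the sulfur donates one lone pair from its p orbital — every position has a p orbital, so the cyclic π system is continuous.
Adding the contributions, 5 × 2 = 10 from the double-bond units + 2 from the S atom = 12.
12 = 4(3); a planar, fully conjugated 4n system is antiaromatic.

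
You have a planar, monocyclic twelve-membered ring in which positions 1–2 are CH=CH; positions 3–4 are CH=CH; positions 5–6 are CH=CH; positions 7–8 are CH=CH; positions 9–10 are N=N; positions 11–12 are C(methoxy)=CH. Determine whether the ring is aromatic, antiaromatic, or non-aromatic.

Every ring atom contributes a p orbital perpendicular to the ring (the double-bond atoms are sp², each contributing one p electron; the doubly-bonded nitrogens are pyridine-type — their lone pairs lie in the ring plane, leaving one electron in the p orbital), so the π system is cyclic and fully conjugated.
π-electron count: 6 × 2 = 12 from the 6 double-bond units.
A 4n π count (12, n = 3) in a planar conjugated ring means antiaromatic.

Antiaromatic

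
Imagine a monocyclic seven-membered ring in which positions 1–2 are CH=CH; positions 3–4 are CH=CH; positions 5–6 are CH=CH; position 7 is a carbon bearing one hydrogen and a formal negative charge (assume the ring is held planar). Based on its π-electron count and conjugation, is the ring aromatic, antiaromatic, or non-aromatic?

Antiaromatic

Check conjugation: each doubly-bonded ring atom is sp² with one p-orbital electron; the carbanion's lone pair occupies the p orbital — every position has a p orbital, so the cyclic π system is continuous.
Tallying contributions gives 3 × 2 = 6 from the double-bond units + 2 from the CH(-) atom = 8.
8 is a 4n count (n = 2), so the planar conjugated ring is antiaromatic.
This is the cycloheptatrienyl anion.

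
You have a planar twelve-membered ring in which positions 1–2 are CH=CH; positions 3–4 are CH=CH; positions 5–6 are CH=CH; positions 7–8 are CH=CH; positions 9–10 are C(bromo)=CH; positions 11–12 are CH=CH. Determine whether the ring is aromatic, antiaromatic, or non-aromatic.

Check conjugation: the double-bond atoms are sp², each contributing one p electron — every position has a p orbital, so the cyclic π system is continuous.
Tallying contributions gives 6 × 2 = 12 from the 6 double-bond units.
12 is a 4n count (n = 3), so the planar conjugated ring is antiaromatic.

Antiaromatic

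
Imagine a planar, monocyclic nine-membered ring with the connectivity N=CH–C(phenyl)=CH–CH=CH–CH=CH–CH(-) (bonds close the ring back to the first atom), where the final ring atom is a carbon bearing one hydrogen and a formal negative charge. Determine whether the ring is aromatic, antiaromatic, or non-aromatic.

Every ring atom contributes a p orbital perpendicular to the ring (each doubly-bonded ring atom is sp² with one p-orbital electron; each sp² =N– keeps its lone pair in-plane and puts one electron into the π system; the carbanion's lone pair occupies the p orbital), so the π system is cyclic and fully conjugated.
Counting π electrons: 4 × 2 = 8 from the double-bond units + 2 from the CH(-) atom = 10.
With 10 π electrons (n = 2), the Hückel 4n+2 condition holds.

Aromatic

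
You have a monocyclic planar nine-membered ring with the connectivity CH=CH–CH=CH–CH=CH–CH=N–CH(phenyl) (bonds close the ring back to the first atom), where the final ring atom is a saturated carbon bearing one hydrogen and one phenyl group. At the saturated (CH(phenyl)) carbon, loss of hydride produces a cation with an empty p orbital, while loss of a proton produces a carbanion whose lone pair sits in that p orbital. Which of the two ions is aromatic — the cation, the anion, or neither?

In both ions every ring atom is sp² and contributes a p orbital, so both rings are fully conjugated.
Cation: 4 × 2 + 0 = 8 π electrons → 4(2), antiaromatic.
Anion: 4 × 2 + 2 = 10 π electrons → 4(2)+2, aromatic.

The anion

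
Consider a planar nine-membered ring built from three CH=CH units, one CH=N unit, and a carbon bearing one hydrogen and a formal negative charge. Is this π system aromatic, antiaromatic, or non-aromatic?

Every ring atom contributes a p orbital perpendicular to the ring (every atom in a ring double bond is sp² and brings one electron to the p orbital; each sp² =N– keeps its lone pair in-plane and puts one electron into the π system; the carbanion's lone pair occupies the p orbital), so the π system is cyclic and fully conjugated.
π-electron count: 4 × 2 = 8 from the double-bond units + 2 from the CH(-) atom = 10.
With 10 π electrons (n = 2), the Hückel 4n+2 condition holds.

Aromatic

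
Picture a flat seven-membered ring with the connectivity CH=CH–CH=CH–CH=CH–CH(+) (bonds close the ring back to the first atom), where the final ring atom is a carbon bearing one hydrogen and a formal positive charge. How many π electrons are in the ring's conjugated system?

All ring atoms are sp² and supply a p orbital to the ring (each doubly-bonded ring atom is sp² with one p-orbital electron; the carbocation has an empty p orbital); the conjugation is uninterrupted.
Adding the contributions, 3 × 2 = 6 from the double-bond units + 0 from the CH(+) atom = 6.
(This ring is the tropylium cation.)

6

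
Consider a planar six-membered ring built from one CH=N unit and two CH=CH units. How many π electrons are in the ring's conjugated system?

Every ring atom contributes a p orbital perpendicular to the ring (every atom in a ring double bond is sp² and brings one electron to the p orbital; each =N– nitrogen is pyridine-type (lone pair in the sp² plane, one electron in the p orbital)), so the π system is cyclic and fully conjugated.
Adding the contributions, 3 × 2 = 6 from the 3 double-bond units.

6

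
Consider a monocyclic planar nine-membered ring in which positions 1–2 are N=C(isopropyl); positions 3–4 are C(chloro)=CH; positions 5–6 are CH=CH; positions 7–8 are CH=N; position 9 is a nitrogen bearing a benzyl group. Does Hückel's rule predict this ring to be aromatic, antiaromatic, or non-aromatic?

Aromatic

The p orbitals form a continuous loop: every atom in a ring double bond is sp² and brings one electron to the p orbital; each =N– nitrogen is pyridine-type (lone pair in the sp² plane, one electron in the p orbital); the pyrrole-type nitrogen donates its lone pair from the p orbital. The ring is fully conjugated.
Counting π electrons: 4 × 2 = 8 from the double-bond units + 2 from the N(benzyl) atom = 10.
That gives a 4n+2 count (10, n = 2).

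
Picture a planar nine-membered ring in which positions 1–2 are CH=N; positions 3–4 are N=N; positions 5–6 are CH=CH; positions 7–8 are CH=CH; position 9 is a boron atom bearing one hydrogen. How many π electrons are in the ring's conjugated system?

Every ring atom contributes a p orbital perpendicular to the ring (every atom in a ring double bond is sp² and brings one electron to the p orbital; the doubly-bonded nitrogens are pyridine-type — their lone pairs lie in the ring plane, leaving one electron in the p orbital; the boron has an empty p orbital), so the π system is cyclic and fully conjugated.
π-electron count: 4 × 2 = 8 from the double-bond units + 0 from the BH atom = 8.

8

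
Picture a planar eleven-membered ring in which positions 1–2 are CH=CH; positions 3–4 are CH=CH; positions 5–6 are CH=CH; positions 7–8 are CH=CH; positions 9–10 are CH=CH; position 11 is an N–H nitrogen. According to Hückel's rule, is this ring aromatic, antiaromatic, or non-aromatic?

Antiaromatic

All ring atoms are sp² and supply a p orbital to the ring (every atom in a ring double bond is sp² and brings one electron to the p orbital; the pyrrole-type nitrogen donates its lone pair from the p orbital); the conjugation is uninterrupted.
Tallying contributions gives 5 × 2 = 10 from the double-bond units + 2 from the NH atom = 12.
12 is a 4n count (n = 3), so the planar conjugated ring is antiaromatic.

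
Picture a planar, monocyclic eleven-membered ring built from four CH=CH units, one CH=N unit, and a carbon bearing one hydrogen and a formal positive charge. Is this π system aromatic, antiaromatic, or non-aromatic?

Aromatic

Every ring atom contributes a p orbital perpendicular to the ring (every atom in a ring double bond is sp² and brings one electron to the p orbital; each =N– nitrogen is pyridine-type (lone pair in the sp² plane, one electron in the p orbital); the carbocation has an empty p orbital), so the π system is cyclic and fully conjugated.
π-electron count: 5 × 2 = 10 from the double-bond units + 0 from the CH(+) atom = 10.
With 10 π electrons (n = 2), the Hückel 4n+2 condition holds.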